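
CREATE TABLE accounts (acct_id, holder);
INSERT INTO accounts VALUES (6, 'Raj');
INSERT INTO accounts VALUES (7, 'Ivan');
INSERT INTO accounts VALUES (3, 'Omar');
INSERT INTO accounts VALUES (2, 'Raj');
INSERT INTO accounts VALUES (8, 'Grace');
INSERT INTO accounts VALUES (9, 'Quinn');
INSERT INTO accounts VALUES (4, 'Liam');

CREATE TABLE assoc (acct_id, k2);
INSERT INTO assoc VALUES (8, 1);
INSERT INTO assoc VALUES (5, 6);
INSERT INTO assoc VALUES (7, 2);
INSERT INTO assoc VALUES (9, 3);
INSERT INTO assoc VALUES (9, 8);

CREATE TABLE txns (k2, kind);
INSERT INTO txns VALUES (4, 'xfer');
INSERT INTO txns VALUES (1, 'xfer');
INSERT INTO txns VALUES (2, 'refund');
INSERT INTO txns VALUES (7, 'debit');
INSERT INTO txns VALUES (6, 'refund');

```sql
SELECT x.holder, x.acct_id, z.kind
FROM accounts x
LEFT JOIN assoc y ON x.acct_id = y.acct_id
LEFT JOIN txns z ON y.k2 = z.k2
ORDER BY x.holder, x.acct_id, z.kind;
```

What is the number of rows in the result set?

8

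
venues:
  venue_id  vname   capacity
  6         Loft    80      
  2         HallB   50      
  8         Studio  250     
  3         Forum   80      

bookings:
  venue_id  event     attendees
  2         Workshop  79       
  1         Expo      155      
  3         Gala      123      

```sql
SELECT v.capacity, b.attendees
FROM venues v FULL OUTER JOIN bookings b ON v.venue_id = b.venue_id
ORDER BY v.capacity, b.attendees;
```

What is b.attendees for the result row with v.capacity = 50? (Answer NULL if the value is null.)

79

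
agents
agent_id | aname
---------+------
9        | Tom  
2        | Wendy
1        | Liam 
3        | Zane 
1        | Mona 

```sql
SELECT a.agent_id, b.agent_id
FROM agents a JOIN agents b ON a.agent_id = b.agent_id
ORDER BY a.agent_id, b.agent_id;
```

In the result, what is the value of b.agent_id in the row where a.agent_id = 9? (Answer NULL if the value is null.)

9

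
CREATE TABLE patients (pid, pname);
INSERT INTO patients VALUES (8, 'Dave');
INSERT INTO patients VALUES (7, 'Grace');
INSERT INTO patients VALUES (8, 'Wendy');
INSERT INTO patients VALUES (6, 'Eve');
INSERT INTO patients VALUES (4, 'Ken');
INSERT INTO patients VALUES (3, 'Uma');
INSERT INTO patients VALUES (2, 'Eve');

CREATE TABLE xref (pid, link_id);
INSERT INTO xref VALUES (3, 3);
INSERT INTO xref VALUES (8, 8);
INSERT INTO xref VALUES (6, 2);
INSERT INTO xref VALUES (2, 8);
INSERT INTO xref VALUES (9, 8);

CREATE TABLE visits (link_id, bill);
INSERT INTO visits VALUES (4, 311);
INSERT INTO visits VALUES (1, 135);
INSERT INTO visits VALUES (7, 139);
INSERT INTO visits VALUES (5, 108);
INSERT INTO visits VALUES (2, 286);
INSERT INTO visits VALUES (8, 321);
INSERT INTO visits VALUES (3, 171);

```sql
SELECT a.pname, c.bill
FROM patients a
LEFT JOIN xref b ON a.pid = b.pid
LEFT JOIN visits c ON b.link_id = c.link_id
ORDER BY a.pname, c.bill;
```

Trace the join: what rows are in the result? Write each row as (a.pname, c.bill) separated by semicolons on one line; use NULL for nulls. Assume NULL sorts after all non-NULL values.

Joins associate left-to-right: patients LEFT JOIN xref on pid gives 7 intermediate row(s).
Then LEFT JOIN `visits c` on link_id: each of those 7 rows is kept; rows whose b.link_id has no match in c get NULL for c's columns.

(Dave, 321); (Eve, 286); (Eve, 321); (Grace, NULL); (Ken, NULL); (Uma, 171); (Wendy, 321)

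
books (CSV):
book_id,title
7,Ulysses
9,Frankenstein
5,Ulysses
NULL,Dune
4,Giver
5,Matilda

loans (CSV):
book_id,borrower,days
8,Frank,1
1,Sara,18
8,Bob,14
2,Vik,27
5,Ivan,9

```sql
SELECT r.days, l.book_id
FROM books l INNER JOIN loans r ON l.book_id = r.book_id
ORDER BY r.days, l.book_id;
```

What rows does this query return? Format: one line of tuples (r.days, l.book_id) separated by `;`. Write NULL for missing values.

INNER JOIN keeps only pairs where the ON condition holds.
Matching on l.book_id = r.book_id. A NULL in a compared column never satisfies the condition.
Matched pairs: 2.

(9, 5); (9, 5)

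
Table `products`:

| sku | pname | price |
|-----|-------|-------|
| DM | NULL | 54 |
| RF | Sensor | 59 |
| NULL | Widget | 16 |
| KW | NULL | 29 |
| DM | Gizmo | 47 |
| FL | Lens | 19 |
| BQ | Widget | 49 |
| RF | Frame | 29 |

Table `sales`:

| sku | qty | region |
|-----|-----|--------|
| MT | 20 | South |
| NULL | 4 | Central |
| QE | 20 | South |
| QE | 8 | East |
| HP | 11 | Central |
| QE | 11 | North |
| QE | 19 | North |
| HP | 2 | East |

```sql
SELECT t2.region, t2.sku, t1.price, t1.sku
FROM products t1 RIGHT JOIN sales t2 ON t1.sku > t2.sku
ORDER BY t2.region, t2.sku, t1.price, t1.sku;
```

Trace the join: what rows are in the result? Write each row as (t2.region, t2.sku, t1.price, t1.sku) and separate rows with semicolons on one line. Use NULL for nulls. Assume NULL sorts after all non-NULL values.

(Central, HP, 29, KW); (Central, HP, 29, RF); (Central, HP, 59, RF); (Central, NULL, NULL, NULL); (East, HP, 29, KW); (East, HP, 29, RF); (East, HP, 59, RF); (East, QE, 29, RF); (East, QE, 59, RF); (North, QE, 29, RF); (North, QE, 29, RF); (North, QE, 59, RF); (North, QE, 59, RF); (South, MT, 29, RF); (South, MT, 59, RF); (South, QE, 29, RF); (South, QE, 59, RF)

RIGHT JOIN keeps every row from `sales`; unmatched rows get NULL for `products`'s columns.
Matching on t1.sku > t2.sku. A NULL in a compared column never satisfies the condition.
- t1 (sku=DM) has no partner in t2.
- t1 (sku=RF) pairs with 7 row(s) of t2.
- t1 (sku=NULL) has no partner in t2.
- t1 (sku=KW) pairs with 2 row(s) of t2.
- t1 (sku=DM) has no partner in t2.
- t1 (sku=FL) has no partner in t2.
- t1 (sku=BQ) has no partner in t2.
- t1 (sku=RF) pairs with 7 row(s) of t2.
- 1 row(s) from t2 found no t1 partner → padded with NULL.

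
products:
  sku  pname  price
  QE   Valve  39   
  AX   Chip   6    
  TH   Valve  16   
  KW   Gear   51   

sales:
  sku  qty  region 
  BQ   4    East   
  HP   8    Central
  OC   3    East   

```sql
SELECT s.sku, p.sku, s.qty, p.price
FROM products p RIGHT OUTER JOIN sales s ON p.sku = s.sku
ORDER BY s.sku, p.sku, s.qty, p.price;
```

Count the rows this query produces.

RIGHT JOIN keeps every row from `sales`; unmatched rows get NULL for `products`'s columns.
Matching on p.sku = s.sku.
- p (sku=QE) has no partner in s.
- p (sku=AX) has no partner in s.
- p (sku=TH) has no partner in s.
- p (sku=KW) has no partner in s.
- plus 3 unmatched s row(s), each kept with NULL p columns.
Total: 0 matched + 3 padded = 3 rows.

3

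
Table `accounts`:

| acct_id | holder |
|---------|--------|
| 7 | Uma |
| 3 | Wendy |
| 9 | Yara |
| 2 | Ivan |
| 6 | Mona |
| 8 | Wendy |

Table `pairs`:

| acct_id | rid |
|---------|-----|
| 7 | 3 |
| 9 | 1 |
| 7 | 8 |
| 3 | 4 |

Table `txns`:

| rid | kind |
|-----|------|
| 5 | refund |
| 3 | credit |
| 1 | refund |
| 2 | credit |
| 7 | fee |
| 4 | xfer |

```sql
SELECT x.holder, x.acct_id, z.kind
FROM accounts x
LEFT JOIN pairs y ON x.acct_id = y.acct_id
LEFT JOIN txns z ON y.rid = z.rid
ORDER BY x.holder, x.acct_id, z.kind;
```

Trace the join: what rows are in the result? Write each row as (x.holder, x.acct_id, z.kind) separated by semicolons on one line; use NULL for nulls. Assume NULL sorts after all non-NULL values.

Step 1 — x LEFT JOIN y on acct_id → 7 row(s).
Then LEFT JOIN `txns z` on rid: each of those 7 rows is kept; rows whose y.rid has no match in z get NULL for z's columns.

(Ivan, 2, NULL); (Mona, 6, NULL); (Uma, 7, credit); (Uma, 7, NULL); (Wendy, 3, xfer); (Wendy, 8, NULL); (Yara, 9, refund)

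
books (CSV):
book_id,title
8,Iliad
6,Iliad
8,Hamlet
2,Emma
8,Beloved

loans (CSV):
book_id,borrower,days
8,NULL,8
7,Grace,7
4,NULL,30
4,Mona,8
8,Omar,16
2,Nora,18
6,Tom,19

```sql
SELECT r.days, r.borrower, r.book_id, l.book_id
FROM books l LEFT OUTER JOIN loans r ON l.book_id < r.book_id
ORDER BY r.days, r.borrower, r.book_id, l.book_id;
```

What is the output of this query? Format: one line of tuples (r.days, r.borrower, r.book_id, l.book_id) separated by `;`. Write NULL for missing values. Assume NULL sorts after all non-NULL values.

LEFT JOIN keeps every row from `books`; unmatched rows get NULL for `loans`'s columns.
Matching on l.book_id < r.book_id.
Matched pairs: 9; unmatched l rows kept: 3.

(7, Grace, 7, 2); (7, Grace, 7, 6); (8, Mona, 4, 2); (8, NULL, 8, 2); (8, NULL, 8, 6); (16, Omar, 8, 2); (16, Omar, 8, 6); (19, Tom, 6, 2); (30, NULL, 4, 2); (NULL, NULL, NULL, 8); (NULL, NULL, NULL, 8); (NULL, NULL, NULL, 8)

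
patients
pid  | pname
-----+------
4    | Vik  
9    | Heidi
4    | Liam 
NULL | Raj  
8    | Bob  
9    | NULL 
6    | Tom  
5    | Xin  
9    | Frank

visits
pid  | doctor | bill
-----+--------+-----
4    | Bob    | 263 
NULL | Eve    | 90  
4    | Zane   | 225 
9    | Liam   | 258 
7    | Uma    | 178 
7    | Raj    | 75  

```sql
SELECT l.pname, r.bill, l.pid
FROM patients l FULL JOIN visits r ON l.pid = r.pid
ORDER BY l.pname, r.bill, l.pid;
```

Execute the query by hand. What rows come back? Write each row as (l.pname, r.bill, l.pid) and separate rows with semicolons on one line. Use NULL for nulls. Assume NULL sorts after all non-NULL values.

FULL OUTER JOIN keeps every row from both sides; unmatched rows get NULL for the other side's columns.
Matching on l.pid = r.pid. A NULL in a compared column never satisfies the condition.
Matched pairs: 7; unmatched l rows kept: 4; unmatched r rows kept: 3.

(Bob, NULL, 8); (Frank, 258, 9); (Heidi, 258, 9); (Liam, 225, 4); (Liam, 263, 4); (Raj, NULL, NULL); (Tom, NULL, 6); (Vik, 225, 4); (Vik, 263, 4); (Xin, NULL, 5); (NULL, 75, NULL); (NULL, 90, NULL); (NULL, 178, NULL); (NULL, 258, 9)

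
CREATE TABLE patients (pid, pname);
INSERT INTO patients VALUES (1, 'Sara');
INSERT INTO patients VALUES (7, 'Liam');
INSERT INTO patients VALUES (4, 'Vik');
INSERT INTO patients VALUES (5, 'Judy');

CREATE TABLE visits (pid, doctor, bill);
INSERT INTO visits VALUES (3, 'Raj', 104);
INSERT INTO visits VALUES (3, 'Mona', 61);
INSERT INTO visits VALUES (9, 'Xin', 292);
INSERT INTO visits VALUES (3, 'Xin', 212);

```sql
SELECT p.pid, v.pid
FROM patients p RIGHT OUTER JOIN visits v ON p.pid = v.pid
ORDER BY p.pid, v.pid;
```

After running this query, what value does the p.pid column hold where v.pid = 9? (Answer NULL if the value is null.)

NULL

RIGHT JOIN keeps every row from `visits`; unmatched rows get NULL for `patients`'s columns.
Matching on p.pid = v.pid.
- p[0] pid=1 → no match.
- p[1] pid=7 → no match.
- p[2] pid=4 → no match.
- p[3] pid=5 → no match.
- 4 v row(s) had no p match → kept, p columns NULL.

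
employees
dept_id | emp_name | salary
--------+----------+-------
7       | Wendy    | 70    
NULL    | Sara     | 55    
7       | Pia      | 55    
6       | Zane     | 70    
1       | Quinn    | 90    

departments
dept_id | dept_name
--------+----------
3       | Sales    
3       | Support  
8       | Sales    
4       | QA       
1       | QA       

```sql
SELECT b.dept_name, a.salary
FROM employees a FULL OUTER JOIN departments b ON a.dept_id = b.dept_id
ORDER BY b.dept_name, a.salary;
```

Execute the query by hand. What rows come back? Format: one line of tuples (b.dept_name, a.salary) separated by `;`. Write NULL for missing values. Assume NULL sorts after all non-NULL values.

FULL OUTER JOIN keeps every row from both sides; unmatched rows get NULL for the other side's columns.
Matching on a.dept_id = b.dept_id. A NULL in a compared column never satisfies the condition.
Matched pairs: 1; unmatched a rows kept: 4; unmatched b rows kept: 4.

(QA, 90); (QA, NULL); (Sales, NULL); (Sales, NULL); (Support, NULL); (NULL, 55); (NULL, 55); (NULL, 70); (NULL, 70)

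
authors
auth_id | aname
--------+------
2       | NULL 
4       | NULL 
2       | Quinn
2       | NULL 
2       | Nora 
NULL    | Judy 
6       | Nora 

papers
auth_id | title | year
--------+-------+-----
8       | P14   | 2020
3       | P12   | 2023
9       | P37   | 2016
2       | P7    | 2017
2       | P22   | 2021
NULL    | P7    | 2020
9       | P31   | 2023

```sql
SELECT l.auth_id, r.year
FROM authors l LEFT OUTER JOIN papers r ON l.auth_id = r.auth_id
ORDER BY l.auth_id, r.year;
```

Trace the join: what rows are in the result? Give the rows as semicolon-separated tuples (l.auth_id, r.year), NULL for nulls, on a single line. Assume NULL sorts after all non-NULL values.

(2, 2017); (2, 2017); (2, 2017); (2, 2017); (2, 2021); (2, 2021); (2, 2021); (2, 2021); (4, NULL); (6, NULL); (NULL, NULL)

LEFT JOIN keeps every row from `authors`; unmatched rows get NULL for `papers`'s columns.
Matching on l.auth_id = r.auth_id. A NULL in a compared column never satisfies the condition.
- l (auth_id=2) pairs with 2 row(s) of r.
- l (auth_id=4) has no partner → padded with NULL.
- l (auth_id=2) pairs with 2 row(s) of r.
- l (auth_id=2) pairs with 2 row(s) of r.
- l (auth_id=2) pairs with 2 row(s) of r.
- l (auth_id=NULL) has no partner → padded with NULL.
- l (auth_id=6) has no partner → padded with NULL.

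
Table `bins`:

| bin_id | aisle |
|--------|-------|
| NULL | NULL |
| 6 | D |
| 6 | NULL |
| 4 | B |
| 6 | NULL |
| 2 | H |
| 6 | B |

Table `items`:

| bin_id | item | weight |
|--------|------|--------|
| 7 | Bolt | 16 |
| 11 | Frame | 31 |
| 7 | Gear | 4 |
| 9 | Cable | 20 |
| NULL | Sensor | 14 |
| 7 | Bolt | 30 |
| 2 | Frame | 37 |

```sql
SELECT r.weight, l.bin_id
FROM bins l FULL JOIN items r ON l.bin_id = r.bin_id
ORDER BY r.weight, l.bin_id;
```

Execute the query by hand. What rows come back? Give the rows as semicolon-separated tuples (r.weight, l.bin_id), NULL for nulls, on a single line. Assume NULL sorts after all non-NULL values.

FULL OUTER JOIN keeps every row from both sides; unmatched rows get NULL for the other side's columns.
Matching on l.bin_id = r.bin_id. A NULL in a compared column never satisfies the condition.
- bin_id=NULL: no r row matches, row kept with r columns NULL.
- bin_id=6: no r row matches, row kept with r columns NULL.
- bin_id=6: no r row matches, row kept with r columns NULL.
- bin_id=4: no r row matches, row kept with r columns NULL.
- bin_id=6: no r row matches, row kept with r columns NULL.
- bin_id=2: 1 matching r row(s), so 1 row(s) emitted.
- bin_id=6: no r row matches, row kept with r columns NULL.
- 6 row(s) from r found no l partner → padded with NULL.

(4, NULL); (14, NULL); (16, NULL); (20, NULL); (30, NULL); (31, NULL); (37, 2); (NULL, 4); (NULL, 6); (NULL, 6); (NULL, 6); (NULL, 6); (NULL, NULL)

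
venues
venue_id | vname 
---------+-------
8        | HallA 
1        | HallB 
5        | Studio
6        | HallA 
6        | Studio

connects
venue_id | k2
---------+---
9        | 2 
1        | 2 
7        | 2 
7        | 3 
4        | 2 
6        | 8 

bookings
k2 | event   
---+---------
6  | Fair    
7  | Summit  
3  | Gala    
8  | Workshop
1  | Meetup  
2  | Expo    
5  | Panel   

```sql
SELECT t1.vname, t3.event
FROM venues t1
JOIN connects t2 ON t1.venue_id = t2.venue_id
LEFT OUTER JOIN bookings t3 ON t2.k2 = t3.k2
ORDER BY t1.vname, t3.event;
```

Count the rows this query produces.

3

Step 1 — t1 INNER JOIN t2 on venue_id → 3 row(s).
Then LEFT JOIN `bookings t3` on k2: each of those 3 rows is kept; rows whose t2.k2 has no match in t3 get NULL for t3's columns.
Result: 3 row(s).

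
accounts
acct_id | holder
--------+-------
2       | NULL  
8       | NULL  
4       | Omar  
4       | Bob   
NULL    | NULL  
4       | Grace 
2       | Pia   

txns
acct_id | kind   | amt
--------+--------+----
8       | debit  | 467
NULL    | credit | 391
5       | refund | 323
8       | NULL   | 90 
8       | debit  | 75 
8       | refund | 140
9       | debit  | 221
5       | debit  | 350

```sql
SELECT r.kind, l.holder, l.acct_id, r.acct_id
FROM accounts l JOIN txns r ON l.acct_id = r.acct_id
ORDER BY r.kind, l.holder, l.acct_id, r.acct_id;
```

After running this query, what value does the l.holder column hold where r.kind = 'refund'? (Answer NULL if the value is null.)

INNER JOIN keeps only pairs where the ON condition holds.
Matching on l.acct_id = r.acct_id. A NULL in a compared column never satisfies the condition.
- l row (acct_id=2): no match → dropped.
- l row (acct_id=8): matches 4 r row(s) → 4 output row(s).
- l row (acct_id=4): no match → dropped.
- l row (acct_id=4): no match → dropped.
- l row (acct_id=NULL): no match → dropped.
- l row (acct_id=4): no match → dropped.
- l row (acct_id=2): no match → dropped.

NULL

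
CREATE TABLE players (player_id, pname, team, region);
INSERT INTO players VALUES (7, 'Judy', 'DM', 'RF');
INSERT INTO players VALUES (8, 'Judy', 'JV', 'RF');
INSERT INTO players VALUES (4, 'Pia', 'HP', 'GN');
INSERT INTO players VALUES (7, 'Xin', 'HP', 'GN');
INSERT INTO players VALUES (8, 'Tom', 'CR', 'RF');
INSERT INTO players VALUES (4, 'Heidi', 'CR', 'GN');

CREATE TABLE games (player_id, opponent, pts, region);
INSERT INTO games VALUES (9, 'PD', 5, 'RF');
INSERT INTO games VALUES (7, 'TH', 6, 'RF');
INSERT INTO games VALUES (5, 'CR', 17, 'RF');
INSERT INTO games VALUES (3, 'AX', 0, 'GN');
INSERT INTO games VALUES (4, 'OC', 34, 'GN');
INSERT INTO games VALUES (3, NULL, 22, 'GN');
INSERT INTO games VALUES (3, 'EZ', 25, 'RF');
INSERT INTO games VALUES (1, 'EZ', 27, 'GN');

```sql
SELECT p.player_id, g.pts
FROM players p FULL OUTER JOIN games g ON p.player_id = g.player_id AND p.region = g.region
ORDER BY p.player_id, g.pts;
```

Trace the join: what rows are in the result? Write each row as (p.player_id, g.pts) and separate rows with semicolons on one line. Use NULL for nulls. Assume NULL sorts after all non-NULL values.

FULL OUTER JOIN keeps every row from both sides; unmatched rows get NULL for the other side's columns.
Matching on p.player_id = g.player_id AND p.region = g.region.
- player_id=7, region=RF: 1 matching g row(s), so 1 row(s) emitted.
- player_id=8, region=RF: no g row matches, row kept with g columns NULL.
- player_id=4, region=GN: 1 matching g row(s), so 1 row(s) emitted.
- player_id=7, region=GN: no g row matches, row kept with g columns NULL.
- player_id=8, region=RF: no g row matches, row kept with g columns NULL.
- player_id=4, region=GN: 1 matching g row(s), so 1 row(s) emitted.
- plus 6 unmatched g row(s), each kept with NULL p columns.

(4, 34); (4, 34); (7, 6); (7, NULL); (8, NULL); (8, NULL); (NULL, 0); (NULL, 5); (NULL, 17); (NULL, 22); (NULL, 25); (NULL, 27)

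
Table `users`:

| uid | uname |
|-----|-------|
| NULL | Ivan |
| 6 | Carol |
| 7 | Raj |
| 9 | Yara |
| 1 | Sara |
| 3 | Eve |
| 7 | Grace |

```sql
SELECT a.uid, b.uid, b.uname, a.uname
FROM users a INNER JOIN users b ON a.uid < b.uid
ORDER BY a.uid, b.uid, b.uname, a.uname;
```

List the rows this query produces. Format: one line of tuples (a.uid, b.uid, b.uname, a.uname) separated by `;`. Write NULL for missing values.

(1, 3, Eve, Sara); (1, 6, Carol, Sara); (1, 7, Grace, Sara); (1, 7, Raj, Sara); (1, 9, Yara, Sara); (3, 6, Carol, Eve); (3, 7, Grace, Eve); (3, 7, Raj, Eve); (3, 9, Yara, Eve); (6, 7, Grace, Carol); (6, 7, Raj, Carol); (6, 9, Yara, Carol); (7, 9, Yara, Grace); (7, 9, Yara, Raj)

INNER JOIN keeps only pairs where the ON condition holds.
Matching on a.uid < b.uid. A NULL in a compared column never satisfies the condition.
- a[0] uid=NULL → no match; dropped.
- a[1] uid=6 → 3 match(es) in b → 3 row(s).
- a[2] uid=7 → 1 match(es) in b → 1 row(s).
- a[3] uid=9 → no match; dropped.
- a[4] uid=1 → 5 match(es) in b → 5 row(s).
- a[5] uid=3 → 4 match(es) in b → 4 row(s).
- a[6] uid=7 → 1 match(es) in b → 1 row(s).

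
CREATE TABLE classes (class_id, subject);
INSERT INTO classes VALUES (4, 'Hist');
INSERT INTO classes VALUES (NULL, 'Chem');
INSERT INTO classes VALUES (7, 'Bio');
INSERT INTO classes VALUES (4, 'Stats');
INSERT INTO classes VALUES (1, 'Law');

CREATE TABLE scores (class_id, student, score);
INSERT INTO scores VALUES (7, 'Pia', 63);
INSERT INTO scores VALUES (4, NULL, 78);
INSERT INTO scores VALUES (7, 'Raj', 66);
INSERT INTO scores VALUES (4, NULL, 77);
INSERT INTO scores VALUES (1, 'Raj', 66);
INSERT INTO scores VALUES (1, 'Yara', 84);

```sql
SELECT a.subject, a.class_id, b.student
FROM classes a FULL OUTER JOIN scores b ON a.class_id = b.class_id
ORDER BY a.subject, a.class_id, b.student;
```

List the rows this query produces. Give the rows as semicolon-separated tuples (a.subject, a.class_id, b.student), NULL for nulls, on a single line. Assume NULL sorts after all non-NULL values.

(Bio, 7, Pia); (Bio, 7, Raj); (Chem, NULL, NULL); (Hist, 4, NULL); (Hist, 4, NULL); (Law, 1, Raj); (Law, 1, Yara); (Stats, 4, NULL); (Stats, 4, NULL)

FULL OUTER JOIN keeps every row from both sides; unmatched rows get NULL for the other side's columns.
Matching on a.class_id = b.class_id. A NULL in a compared column never satisfies the condition.
- a row (class_id=4): matches 2 b row(s) → 2 output row(s).
- a row (class_id=NULL): no match → kept, b columns NULL.
- a row (class_id=7): matches 2 b row(s) → 2 output row(s).
- a row (class_id=4): matches 2 b row(s) → 2 output row(s).
- a row (class_id=1): matches 2 b row(s) → 2 output row(s).
After projecting and ordering:
a.subject | a.class_id | b.student
Bio | 7 | Pia
Bio | 7 | Raj
Chem | NULL | NULL
Hist | 4 | NULL
Hist | 4 | NULL
Law | 1 | Raj
Law | 1 | Yara
Stats | 4 | NULL
Stats | 4 | NULL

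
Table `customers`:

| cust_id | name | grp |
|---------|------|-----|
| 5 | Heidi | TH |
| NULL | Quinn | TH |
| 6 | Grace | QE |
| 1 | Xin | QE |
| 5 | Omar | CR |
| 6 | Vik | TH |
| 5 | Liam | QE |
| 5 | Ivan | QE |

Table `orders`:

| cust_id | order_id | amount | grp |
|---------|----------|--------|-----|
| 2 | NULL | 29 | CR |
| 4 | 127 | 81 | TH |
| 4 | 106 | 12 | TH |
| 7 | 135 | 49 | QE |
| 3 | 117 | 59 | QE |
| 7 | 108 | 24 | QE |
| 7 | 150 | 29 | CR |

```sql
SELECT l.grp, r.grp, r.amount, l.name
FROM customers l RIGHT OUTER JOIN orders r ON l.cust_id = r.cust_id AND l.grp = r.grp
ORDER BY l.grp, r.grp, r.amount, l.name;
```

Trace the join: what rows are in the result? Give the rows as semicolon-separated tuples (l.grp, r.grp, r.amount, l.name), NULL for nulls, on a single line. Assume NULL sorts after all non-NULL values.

(NULL, CR, 29, NULL); (NULL, CR, 29, NULL); (NULL, QE, 24, NULL); (NULL, QE, 49, NULL); (NULL, QE, 59, NULL); (NULL, TH, 12, NULL); (NULL, TH, 81, NULL)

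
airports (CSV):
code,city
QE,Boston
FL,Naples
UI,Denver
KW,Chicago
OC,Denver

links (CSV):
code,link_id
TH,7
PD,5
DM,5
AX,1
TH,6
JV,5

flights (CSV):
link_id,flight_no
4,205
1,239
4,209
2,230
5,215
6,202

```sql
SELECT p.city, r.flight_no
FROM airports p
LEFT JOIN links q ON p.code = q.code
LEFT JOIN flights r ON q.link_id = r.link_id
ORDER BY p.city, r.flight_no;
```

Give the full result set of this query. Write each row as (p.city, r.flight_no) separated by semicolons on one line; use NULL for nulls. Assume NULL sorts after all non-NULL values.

(Boston, NULL); (Chicago, NULL); (Denver, NULL); (Denver, NULL); (Naples, NULL)

Step 1 — p LEFT JOIN q on code → 5 row(s).
Then LEFT JOIN `flights r` on link_id: each of those 5 rows is kept; rows whose q.link_id has no match in r get NULL for r's columns.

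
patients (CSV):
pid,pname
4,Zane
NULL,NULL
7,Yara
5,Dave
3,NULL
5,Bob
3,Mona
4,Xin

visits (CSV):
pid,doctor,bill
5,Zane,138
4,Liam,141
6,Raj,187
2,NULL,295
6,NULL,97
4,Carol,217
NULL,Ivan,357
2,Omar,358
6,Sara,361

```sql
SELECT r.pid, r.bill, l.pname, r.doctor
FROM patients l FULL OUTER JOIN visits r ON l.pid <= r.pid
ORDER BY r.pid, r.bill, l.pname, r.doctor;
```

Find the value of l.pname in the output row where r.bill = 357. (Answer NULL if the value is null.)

FULL OUTER JOIN keeps every row from both sides; unmatched rows get NULL for the other side's columns.
Matching on l.pid <= r.pid. A NULL in a compared column never satisfies the condition.
- l[0] pid=4 → 6 match(es) in r → 6 row(s).
- l[1] pid=NULL → no match; kept with NULLs on the r side.
- l[2] pid=7 → no match; kept with NULLs on the r side.
- l[3] pid=5 → 4 match(es) in r → 4 row(s).
- l[4] pid=3 → 6 match(es) in r → 6 row(s).
- l[5] pid=5 → 4 match(es) in r → 4 row(s).
- l[6] pid=3 → 6 match(es) in r → 6 row(s).
- l[7] pid=4 → 6 match(es) in r → 6 row(s).
- 3 r row(s) had no l match → kept, l columns NULL.

NULL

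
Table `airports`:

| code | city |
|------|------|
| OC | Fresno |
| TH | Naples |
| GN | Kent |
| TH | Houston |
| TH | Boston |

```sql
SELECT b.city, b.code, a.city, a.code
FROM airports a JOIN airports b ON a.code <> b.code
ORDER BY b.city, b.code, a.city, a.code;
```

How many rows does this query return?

14

INNER JOIN keeps only pairs where the ON condition holds.
Matching on a.code <> b.code.
- code=OC: 4 matching b row(s), so 4 row(s) emitted.
- code=TH: 2 matching b row(s), so 2 row(s) emitted.
- code=GN: 4 matching b row(s), so 4 row(s) emitted.
- code=TH: 2 matching b row(s), so 2 row(s) emitted.
- code=TH: 2 matching b row(s), so 2 row(s) emitted.
Total: 14 rows.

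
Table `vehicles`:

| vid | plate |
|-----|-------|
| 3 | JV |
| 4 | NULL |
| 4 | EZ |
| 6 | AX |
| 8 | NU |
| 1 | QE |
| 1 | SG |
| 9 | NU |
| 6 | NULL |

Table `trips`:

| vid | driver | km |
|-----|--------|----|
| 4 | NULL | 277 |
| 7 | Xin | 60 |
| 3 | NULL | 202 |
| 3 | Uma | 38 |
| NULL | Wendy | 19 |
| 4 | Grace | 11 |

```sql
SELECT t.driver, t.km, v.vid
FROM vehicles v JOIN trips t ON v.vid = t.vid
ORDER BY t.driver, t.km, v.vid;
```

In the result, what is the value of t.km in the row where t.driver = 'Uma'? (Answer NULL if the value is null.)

38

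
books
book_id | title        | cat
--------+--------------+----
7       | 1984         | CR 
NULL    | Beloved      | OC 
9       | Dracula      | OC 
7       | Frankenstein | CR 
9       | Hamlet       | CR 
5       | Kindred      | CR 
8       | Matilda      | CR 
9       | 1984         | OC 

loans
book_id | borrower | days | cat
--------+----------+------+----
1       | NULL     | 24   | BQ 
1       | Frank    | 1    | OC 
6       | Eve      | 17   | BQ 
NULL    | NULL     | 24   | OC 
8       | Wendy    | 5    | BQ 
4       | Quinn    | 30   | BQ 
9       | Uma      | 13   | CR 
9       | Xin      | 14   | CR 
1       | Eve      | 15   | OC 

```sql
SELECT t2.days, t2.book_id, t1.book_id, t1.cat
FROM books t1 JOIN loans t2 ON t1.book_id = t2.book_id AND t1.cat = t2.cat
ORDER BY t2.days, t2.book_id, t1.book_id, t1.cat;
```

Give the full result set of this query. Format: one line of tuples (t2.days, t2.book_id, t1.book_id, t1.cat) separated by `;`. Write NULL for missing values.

(13, 9, 9, CR); (14, 9, 9, CR)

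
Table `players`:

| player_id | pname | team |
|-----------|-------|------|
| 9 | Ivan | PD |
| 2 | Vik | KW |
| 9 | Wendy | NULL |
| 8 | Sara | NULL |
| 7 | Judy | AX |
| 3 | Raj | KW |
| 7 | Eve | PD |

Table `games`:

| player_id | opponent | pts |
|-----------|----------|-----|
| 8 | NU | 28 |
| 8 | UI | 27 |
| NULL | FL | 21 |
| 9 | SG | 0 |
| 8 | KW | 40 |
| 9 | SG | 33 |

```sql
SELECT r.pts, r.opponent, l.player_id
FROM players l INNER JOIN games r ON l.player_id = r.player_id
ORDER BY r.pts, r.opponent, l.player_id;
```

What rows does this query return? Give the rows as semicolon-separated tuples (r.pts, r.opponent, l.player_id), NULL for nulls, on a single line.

INNER JOIN keeps only pairs where the ON condition holds.
Matching on l.player_id = r.player_id. A NULL in a compared column never satisfies the condition.
- l (player_id=9) pairs with 2 row(s) of r.
- l (player_id=2) has no partner → excluded.
- l (player_id=9) pairs with 2 row(s) of r.
- l (player_id=8) pairs with 3 row(s) of r.
- l (player_id=7) has no partner → excluded.
- l (player_id=3) has no partner → excluded.
- l (player_id=7) has no partner → excluded.
After projecting and ordering:
r.pts | r.opponent | l.player_id
0 | SG | 9
0 | SG | 9
27 | UI | 8
28 | NU | 8
33 | SG | 9
33 | SG | 9
40 | KW | 8

(0, SG, 9); (0, SG, 9); (27, UI, 8); (28, NU, 8); (33, SG, 9); (33, SG, 9); (40, KW, 8)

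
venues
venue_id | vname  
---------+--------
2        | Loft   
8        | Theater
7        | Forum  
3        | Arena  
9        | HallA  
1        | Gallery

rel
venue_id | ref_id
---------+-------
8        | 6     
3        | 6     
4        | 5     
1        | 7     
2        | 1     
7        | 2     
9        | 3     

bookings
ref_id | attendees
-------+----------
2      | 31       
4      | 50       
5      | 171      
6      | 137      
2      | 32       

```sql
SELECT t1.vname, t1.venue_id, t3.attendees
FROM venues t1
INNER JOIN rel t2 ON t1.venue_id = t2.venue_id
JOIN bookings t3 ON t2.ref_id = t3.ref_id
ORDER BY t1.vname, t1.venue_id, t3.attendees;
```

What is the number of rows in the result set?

4

Step 1 — t1 INNER JOIN t2 on venue_id → 6 row(s).
Then INNER JOIN `bookings t3` on ref_id: keep only rows whose t2.ref_id appears in t3.
Result: 4 row(s).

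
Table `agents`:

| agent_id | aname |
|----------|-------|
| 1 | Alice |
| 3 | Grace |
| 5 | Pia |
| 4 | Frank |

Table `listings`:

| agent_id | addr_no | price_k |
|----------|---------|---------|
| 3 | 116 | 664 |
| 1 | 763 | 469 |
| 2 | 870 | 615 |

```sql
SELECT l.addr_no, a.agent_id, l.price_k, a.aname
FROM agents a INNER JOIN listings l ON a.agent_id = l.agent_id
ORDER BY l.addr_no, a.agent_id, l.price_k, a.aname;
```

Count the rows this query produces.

2

INNER JOIN keeps only pairs where the ON condition holds.
Matching on a.agent_id = l.agent_id.
- a row (agent_id=1): matches 1 l row(s) → 1 output row(s).
- a row (agent_id=3): matches 1 l row(s) → 1 output row(s).
- a row (agent_id=5): no match → dropped.
- a row (agent_id=4): no match → dropped.
Total: 2 rows.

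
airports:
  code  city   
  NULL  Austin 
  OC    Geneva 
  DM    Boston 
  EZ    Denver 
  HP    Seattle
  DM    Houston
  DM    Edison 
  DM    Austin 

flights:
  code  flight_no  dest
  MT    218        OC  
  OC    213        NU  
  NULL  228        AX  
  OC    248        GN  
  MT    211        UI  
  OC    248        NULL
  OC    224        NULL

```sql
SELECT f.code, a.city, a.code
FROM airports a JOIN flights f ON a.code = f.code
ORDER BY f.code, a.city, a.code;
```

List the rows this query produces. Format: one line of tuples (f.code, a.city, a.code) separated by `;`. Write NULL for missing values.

(OC, Geneva, OC); (OC, Geneva, OC); (OC, Geneva, OC); (OC, Geneva, OC)

INNER JOIN keeps only pairs where the ON condition holds.
Matching on a.code = f.code. A NULL in a compared column never satisfies the condition.
Matched pairs: 4.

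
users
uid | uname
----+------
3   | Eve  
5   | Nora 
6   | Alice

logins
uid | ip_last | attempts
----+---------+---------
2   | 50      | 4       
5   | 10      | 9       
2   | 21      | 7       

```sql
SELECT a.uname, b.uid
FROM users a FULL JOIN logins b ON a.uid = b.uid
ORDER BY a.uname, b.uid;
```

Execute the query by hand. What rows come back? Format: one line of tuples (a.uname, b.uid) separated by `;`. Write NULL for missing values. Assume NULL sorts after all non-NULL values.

FULL OUTER JOIN keeps every row from both sides; unmatched rows get NULL for the other side's columns.
Matching on a.uid = b.uid.
- a row (uid=3): no match → kept, b columns NULL.
- a row (uid=5): matches 1 b row(s) → 1 output row(s).
- a row (uid=6): no match → kept, b columns NULL.
- plus 2 unmatched b row(s), each kept with NULL a columns.
After projecting and ordering:
a.uname | b.uid
Alice | NULL
Eve | NULL
Nora | 5
NULL | 2
NULL | 2

(Alice, NULL); (Eve, NULL); (Nora, 5); (NULL, 2); (NULL, 2)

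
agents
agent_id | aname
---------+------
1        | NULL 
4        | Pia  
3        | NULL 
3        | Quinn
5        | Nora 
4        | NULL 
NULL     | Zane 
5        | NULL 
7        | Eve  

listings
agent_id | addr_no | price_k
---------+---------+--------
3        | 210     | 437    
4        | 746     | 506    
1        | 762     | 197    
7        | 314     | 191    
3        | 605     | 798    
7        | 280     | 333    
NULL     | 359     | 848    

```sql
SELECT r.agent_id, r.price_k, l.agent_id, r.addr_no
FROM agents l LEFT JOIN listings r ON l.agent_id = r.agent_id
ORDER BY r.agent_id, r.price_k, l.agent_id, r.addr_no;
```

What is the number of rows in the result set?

12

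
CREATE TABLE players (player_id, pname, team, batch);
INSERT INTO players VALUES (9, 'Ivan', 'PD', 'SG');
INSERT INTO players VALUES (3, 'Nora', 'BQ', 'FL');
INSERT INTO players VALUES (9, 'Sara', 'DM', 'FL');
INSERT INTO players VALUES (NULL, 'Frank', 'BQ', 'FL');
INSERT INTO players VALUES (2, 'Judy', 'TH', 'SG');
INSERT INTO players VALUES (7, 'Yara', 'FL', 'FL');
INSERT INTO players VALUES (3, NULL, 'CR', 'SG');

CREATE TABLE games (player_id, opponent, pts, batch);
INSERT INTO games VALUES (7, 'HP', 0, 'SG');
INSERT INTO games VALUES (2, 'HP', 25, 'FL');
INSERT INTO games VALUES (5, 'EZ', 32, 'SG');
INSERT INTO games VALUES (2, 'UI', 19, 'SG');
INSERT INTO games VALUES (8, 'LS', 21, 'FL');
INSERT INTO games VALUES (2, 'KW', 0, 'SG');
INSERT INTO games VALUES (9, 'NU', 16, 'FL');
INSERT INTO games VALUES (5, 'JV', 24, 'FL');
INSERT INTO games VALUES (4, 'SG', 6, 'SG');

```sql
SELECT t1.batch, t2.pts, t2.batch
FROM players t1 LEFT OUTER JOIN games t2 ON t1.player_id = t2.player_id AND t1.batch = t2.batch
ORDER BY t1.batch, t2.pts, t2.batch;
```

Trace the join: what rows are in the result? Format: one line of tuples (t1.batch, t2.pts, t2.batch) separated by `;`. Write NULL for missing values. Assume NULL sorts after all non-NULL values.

LEFT JOIN keeps every row from `players`; unmatched rows get NULL for `games`'s columns.
Matching on t1.player_id = t2.player_id AND t1.batch = t2.batch. A NULL in a compared column never satisfies the condition.
Matched pairs: 3; unmatched t1 rows kept: 5.

(FL, 16, FL); (FL, NULL, NULL); (FL, NULL, NULL); (FL, NULL, NULL); (SG, 0, SG); (SG, 19, SG); (SG, NULL, NULL); (SG, NULL, NULL)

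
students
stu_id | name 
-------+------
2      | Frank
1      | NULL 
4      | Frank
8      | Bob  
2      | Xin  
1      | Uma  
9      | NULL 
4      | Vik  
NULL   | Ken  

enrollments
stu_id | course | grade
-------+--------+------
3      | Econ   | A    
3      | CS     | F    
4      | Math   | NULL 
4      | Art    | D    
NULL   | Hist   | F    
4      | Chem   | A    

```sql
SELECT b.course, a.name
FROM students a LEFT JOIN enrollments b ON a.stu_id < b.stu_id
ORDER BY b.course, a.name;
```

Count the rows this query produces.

25

LEFT JOIN keeps every row from `students`; unmatched rows get NULL for `enrollments`'s columns.
Matching on a.stu_id < b.stu_id. A NULL in a compared column never satisfies the condition.
Matched pairs: 20; unmatched a rows kept: 5.
Total: 20 matched + 5 padded = 25 rows.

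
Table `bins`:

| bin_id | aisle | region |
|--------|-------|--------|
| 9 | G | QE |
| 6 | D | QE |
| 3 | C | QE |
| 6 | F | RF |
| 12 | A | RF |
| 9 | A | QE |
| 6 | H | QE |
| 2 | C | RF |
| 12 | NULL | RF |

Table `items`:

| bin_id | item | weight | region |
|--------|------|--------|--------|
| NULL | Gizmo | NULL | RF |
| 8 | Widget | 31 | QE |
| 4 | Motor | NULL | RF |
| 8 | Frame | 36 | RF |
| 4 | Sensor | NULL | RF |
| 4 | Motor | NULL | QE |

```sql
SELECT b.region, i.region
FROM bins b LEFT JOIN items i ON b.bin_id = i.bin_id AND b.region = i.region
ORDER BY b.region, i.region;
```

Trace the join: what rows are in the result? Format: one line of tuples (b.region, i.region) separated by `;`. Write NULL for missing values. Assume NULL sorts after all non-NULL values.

LEFT JOIN keeps every row from `bins`; unmatched rows get NULL for `items`'s columns.
Matching on b.bin_id = i.bin_id AND b.region = i.region. A NULL in a compared column never satisfies the condition.
- b (bin_id=9, region=QE) has no partner → padded with NULL.
- b (bin_id=6, region=QE) has no partner → padded with NULL.
- b (bin_id=3, region=QE) has no partner → padded with NULL.
- b (bin_id=6, region=RF) has no partner → padded with NULL.
- b (bin_id=12, region=RF) has no partner → padded with NULL.
- b (bin_id=9, region=QE) has no partner → padded with NULL.
- b (bin_id=6, region=QE) has no partner → padded with NULL.
- b (bin_id=2, region=RF) has no partner → padded with NULL.
- b (bin_id=12, region=RF) has no partner → padded with NULL.
After projecting and ordering:
b.region | i.region
QE | NULL
QE | NULL
QE | NULL
QE | NULL
QE | NULL
RF | NULL
RF | NULL
RF | NULL
RF | NULL

(QE, NULL); (QE, NULL); (QE, NULL); (QE, NULL); (QE, NULL); (RF, NULL); (RF, NULL); (RF, NULL); (RF, NULL)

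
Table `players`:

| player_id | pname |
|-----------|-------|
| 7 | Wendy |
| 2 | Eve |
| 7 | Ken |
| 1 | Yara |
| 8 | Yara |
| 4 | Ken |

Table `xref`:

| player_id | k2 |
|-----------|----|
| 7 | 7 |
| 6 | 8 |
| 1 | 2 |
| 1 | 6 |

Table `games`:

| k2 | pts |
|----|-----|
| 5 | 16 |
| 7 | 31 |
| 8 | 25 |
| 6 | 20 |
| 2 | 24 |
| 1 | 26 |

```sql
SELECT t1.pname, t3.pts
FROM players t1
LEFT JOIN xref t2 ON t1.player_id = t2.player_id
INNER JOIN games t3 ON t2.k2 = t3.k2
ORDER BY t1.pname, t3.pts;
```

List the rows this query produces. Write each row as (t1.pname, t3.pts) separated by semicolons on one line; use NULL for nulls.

Evaluate left to right. First `players t1 LEFT JOIN xref t2` on player_id: 7 row(s).
Then INNER JOIN `games t3` on k2: keep only rows whose t2.k2 appears in t3.

(Ken, 31); (Wendy, 31); (Yara, 20); (Yara, 24)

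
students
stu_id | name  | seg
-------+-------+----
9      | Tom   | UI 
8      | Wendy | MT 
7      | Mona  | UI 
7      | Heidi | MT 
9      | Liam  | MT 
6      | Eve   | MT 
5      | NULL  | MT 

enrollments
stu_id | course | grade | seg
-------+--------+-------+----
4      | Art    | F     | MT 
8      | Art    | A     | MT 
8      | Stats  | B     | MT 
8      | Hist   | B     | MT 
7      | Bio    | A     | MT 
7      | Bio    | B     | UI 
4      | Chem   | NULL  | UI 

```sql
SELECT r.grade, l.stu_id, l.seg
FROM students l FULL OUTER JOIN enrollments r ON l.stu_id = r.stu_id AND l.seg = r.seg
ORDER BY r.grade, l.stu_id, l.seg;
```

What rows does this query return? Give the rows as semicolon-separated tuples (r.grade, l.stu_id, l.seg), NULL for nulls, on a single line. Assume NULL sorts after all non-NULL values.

(A, 7, MT); (A, 8, MT); (B, 7, UI); (B, 8, MT); (B, 8, MT); (F, NULL, NULL); (NULL, 5, MT); (NULL, 6, MT); (NULL, 9, MT); (NULL, 9, UI); (NULL, NULL, NULL)

FULL OUTER JOIN keeps every row from both sides; unmatched rows get NULL for the other side's columns.
Matching on l.stu_id = r.stu_id AND l.seg = r.seg.
- stu_id=9, seg=UI: no r row matches, row kept with r columns NULL.
- stu_id=8, seg=MT: 3 matching r row(s), so 3 row(s) emitted.
- stu_id=7, seg=UI: 1 matching r row(s), so 1 row(s) emitted.
- stu_id=7, seg=MT: 1 matching r row(s), so 1 row(s) emitted.
- stu_id=9, seg=MT: no r row matches, row kept with r columns NULL.
- stu_id=6, seg=MT: no r row matches, row kept with r columns NULL.
- stu_id=5, seg=MT: no r row matches, row kept with r columns NULL.
- 2 r row(s) had no l match → kept, l columns NULL.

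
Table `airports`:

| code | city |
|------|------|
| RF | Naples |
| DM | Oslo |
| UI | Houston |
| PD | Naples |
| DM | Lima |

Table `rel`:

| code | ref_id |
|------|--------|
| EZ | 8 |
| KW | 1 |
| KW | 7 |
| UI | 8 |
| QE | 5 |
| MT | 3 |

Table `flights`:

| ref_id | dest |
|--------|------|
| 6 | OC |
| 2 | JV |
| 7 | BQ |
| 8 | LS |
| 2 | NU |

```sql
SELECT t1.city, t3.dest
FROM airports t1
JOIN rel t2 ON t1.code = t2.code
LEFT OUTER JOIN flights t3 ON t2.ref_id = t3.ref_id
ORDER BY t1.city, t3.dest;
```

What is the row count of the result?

Joins associate left-to-right: airports INNER JOIN rel on code gives 1 intermediate row(s).
Then LEFT JOIN `flights t3` on ref_id: each of those 1 rows is kept; rows whose t2.ref_id has no match in t3 get NULL for t3's columns.
Result: 1 row(s).

1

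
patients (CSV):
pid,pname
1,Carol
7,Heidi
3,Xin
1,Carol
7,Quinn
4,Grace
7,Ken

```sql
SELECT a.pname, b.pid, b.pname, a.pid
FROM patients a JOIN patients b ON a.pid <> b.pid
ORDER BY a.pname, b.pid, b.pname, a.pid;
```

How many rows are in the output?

INNER JOIN keeps only pairs where the ON condition holds.
Matching on a.pid <> b.pid.
- pid=1: 5 matching b row(s), so 5 row(s) emitted.
- pid=7: 4 matching b row(s), so 4 row(s) emitted.
- pid=3: 6 matching b row(s), so 6 row(s) emitted.
- pid=1: 5 matching b row(s), so 5 row(s) emitted.
- pid=7: 4 matching b row(s), so 4 row(s) emitted.
- pid=4: 6 matching b row(s), so 6 row(s) emitted.
- pid=7: 4 matching b row(s), so 4 row(s) emitted.
Total: 34 rows.

34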